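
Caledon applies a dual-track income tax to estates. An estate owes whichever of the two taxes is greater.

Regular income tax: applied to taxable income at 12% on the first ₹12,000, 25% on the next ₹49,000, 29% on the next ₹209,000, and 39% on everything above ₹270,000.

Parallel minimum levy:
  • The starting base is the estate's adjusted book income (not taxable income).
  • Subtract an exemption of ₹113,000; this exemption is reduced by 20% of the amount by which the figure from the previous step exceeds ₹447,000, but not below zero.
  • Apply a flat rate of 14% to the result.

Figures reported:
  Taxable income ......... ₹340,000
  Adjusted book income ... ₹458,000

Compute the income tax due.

Regular income tax:
  ₹12,000 × 12% = ₹1,440
  ₹49,000 × 25% = ₹12,250
  ₹209,000 × 29% = ₹60,610
  ₹70,000 × 39% = ₹27,300
  → ₹101,600

Parallel minimum levy:
  Base (adjusted book income): ₹458,000
  Exemption: ₹113,000 − 20% × (₹458,000 − ₹447,000) = ₹113,000 − ₹2,200 = ₹110,800
  Base: ₹458,000 − ₹110,800 = ₹347,200
  ₹347,200 × 14% = ₹48,608

₹101,600 > ₹48,608, so the regular income tax governs.

₹101,600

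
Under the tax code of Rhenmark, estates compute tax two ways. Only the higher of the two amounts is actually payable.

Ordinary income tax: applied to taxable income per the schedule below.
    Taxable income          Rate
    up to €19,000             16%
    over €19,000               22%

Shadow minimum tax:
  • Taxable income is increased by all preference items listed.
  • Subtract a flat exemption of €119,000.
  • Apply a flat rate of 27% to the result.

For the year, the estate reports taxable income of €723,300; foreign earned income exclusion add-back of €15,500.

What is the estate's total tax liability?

€167,346

Shadow minimum tax:
  Adjusted income: €723,300 + €15,500 = €738,800
  Less exemption €119,000 → base €619,800
  €619,800 × 27% = €167,346

Ordinary income tax:
  €19,000 × 16% = €3,040
  €704,300 × 22% = €154,946
  → €157,986

€167,346 > €157,986, so the shadow minimum tax is the binding amount.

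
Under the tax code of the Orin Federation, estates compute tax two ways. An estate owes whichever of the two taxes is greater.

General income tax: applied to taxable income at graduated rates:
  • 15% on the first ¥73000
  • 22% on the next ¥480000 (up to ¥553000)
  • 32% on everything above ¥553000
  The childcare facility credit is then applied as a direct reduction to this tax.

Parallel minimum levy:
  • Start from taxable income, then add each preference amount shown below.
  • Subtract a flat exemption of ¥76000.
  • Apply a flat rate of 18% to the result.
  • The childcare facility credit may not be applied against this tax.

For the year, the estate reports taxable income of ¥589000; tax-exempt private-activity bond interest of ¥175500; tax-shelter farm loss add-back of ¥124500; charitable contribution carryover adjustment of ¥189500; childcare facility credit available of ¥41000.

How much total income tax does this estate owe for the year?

General income tax:
  ¥73000 × 15% = ¥10950
  ¥480000 × 22% = ¥105600
  ¥36000 × 32% = ¥11520
  → ¥128070
  Less childcare facility credit ¥41000 → ¥87070

Parallel minimum levy:
  Adjusted income: ¥589000 + ¥175500 + ¥124500 + ¥189500 = ¥1078500
  Less exemption ¥76000 → base ¥1002500
  ¥1002500 × 18% = ¥180450

¥180450 > ¥87070, so the parallel minimum levy is the binding amount.

¥180450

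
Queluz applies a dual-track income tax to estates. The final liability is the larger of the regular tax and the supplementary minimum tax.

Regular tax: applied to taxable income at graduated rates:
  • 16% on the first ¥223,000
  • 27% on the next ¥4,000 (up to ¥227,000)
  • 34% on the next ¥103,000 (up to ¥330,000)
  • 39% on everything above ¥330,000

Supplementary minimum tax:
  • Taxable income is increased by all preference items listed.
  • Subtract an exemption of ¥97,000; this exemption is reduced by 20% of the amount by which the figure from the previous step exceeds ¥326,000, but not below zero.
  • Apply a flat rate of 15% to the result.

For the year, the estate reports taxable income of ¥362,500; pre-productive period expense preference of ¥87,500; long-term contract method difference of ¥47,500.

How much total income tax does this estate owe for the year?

Supplementary minimum tax:
  Adjusted income: ¥362,500 + ¥87,500 + ¥47,500 = ¥497,500
  Exemption: ¥97,000 − 20% × (¥497,500 − ¥326,000) = ¥97,000 − ¥34,300 = ¥62,700
  Base: ¥497,500 − ¥62,700 = ¥434,800
  ¥434,800 × 15% = ¥65,220

Regular tax:
  ¥223,000 × 16% = ¥35,680
  ¥4,000 × 27% = ¥1,080
  ¥103,000 × 34% = ¥35,020
  ¥32,500 × 39% = ¥12,675
  → ¥84,455

¥84,455 > ¥65,220, so the regular tax governs.

¥84,455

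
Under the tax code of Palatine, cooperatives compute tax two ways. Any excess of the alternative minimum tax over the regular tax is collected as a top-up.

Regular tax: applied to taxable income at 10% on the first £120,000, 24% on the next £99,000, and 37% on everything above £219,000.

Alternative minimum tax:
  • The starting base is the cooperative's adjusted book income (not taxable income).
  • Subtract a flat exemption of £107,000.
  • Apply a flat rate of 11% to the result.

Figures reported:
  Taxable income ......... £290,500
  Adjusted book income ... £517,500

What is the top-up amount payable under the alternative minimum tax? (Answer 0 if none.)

£0

Alternative minimum tax:
  Base (adjusted book income): £517,500
  Less exemption £107,000 → base £410,500
  £410,500 × 11% = £45,155

Regular tax:
  £120,000 × 10% = £12,000
  £99,000 × 24% = £23,760
  £71,500 × 37% = £26,455
  → £62,215

£45,155 ≤ £62,215, so no add-on is due.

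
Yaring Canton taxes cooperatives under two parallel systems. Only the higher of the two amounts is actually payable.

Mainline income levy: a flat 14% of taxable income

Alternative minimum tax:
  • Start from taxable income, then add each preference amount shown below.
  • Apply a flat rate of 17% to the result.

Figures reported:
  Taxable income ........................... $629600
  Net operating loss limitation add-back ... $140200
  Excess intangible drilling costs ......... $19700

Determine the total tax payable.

$134215

Alternative minimum tax:
  Adjusted income: $629600 + $140200 + $19700 = $789500
  $789500 × 17% = $134215

Mainline income levy:
  $629600 × 14% = $88144

$134215 > $88144, so the alternative minimum tax is the binding amount.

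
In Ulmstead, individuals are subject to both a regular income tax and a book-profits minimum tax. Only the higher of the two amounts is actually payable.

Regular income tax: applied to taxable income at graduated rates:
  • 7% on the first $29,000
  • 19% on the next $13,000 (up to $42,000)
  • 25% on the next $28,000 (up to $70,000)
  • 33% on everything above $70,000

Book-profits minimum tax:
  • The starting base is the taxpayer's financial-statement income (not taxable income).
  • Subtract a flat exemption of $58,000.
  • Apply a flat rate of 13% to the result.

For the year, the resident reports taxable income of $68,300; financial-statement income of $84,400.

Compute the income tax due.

Book-profits minimum tax:
  Base (financial-statement income): $84,400
  Less exemption $58,000 → base $26,400
  $26,400 × 13% = $3,432

Regular income tax:
  $29,000 × 7% = $2,030
  $13,000 × 19% = $2,470
  $26,300 × 25% = $6,575
  → $11,075

$11,075 > $3,432, so the regular income tax governs.

$11,075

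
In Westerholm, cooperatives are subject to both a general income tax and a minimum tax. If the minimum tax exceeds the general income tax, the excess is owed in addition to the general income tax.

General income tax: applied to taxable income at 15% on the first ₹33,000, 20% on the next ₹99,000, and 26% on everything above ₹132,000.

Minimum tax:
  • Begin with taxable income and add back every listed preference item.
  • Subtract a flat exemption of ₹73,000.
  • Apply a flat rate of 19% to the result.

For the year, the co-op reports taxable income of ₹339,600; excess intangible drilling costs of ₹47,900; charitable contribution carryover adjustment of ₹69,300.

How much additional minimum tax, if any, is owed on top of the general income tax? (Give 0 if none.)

General income tax:
  ₹33,000 × 15% = ₹4,950
  ₹99,000 × 20% = ₹19,800
  ₹207,600 × 26% = ₹53,976
  → ₹78,726

Minimum tax:
  Adjusted income: ₹339,600 + ₹47,900 + ₹69,300 = ₹456,800
  Less exemption ₹73,000 → base ₹383,800
  ₹383,800 × 19% = ₹72,922

₹72,922 ≤ ₹78,726, so no add-on is due.

₹0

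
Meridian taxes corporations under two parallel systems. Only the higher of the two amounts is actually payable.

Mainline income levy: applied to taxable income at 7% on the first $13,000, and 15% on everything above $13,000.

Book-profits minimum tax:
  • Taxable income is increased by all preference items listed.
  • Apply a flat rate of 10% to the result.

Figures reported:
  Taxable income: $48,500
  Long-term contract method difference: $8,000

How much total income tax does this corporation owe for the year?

$6,235

Book-profits minimum tax:
  Adjusted income: $48,500 + $8,000 = $56,500
  $56,500 × 10% = $5,650

Mainline income levy:
  $13,000 × 7% = $910
  $35,500 × 15% = $5,325
  → $6,235

$6,235 > $5,650, so the mainline income levy governs.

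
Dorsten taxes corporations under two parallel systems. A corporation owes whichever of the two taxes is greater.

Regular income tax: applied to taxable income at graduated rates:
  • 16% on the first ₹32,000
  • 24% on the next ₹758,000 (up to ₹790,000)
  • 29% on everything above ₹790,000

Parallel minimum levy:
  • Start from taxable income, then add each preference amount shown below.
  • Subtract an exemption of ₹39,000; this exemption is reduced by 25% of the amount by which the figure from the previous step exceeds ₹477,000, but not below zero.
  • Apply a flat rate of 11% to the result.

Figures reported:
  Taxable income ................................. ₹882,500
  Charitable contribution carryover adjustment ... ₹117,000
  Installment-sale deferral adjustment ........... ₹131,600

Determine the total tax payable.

Regular income tax:
  ₹32,000 × 16% = ₹5,120
  ₹758,000 × 24% = ₹181,920
  ₹92,500 × 29% = ₹26,825
  → ₹213,865

Parallel minimum levy:
  Adjusted income: ₹882,500 + ₹117,000 + ₹131,600 = ₹1,131,100
  Exemption: 25% × (₹1,131,100 − ₹477,000) = ₹163,525 ≥ ₹39,000, so the exemption is fully phased out
  Base: ₹1,131,100 − ₹0 = ₹1,131,100
  ₹1,131,100 × 11% = ₹124,421

₹213,865 > ₹124,421, so the regular income tax governs.

₹213,865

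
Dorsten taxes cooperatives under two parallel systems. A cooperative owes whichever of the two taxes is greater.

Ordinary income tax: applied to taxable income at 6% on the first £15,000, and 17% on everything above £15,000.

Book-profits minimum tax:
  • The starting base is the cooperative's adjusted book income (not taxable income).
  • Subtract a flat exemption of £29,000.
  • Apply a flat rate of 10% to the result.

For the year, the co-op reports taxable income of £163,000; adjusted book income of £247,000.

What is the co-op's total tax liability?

Book-profits minimum tax:
  Base (adjusted book income): £247,000
  Less exemption £29,000 → base £218,000
  £218,000 × 10% = £21,800

Ordinary income tax:
  £15,000 × 6% = £900
  £148,000 × 17% = £25,160
  → £26,060

£26,060 > £21,800, so the ordinary income tax governs.

£26,060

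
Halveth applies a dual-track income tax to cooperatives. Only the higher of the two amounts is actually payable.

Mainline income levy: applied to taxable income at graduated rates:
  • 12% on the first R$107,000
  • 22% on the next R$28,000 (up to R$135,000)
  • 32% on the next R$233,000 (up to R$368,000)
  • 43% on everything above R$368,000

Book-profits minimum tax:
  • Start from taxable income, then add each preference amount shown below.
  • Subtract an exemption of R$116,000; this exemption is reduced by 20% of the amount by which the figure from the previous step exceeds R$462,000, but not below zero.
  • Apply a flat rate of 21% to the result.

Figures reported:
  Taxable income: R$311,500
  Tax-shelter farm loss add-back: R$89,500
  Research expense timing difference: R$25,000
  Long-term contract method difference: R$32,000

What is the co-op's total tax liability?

R$75,480

Mainline income levy:
  R$107,000 × 12% = R$12,840
  R$28,000 × 22% = R$6,160
  R$176,500 × 32% = R$56,480
  → R$75,480

Book-profits minimum tax:
  Adjusted income: R$311,500 + R$89,500 + R$25,000 + R$32,000 = R$458,000
  Exemption: R$458,000 ≤ R$462,000, so full R$116,000 applies
  Base: R$458,000 − R$116,000 = R$342,000
  R$342,000 × 21% = R$71,820

R$75,480 > R$71,820, so the mainline income levy governs.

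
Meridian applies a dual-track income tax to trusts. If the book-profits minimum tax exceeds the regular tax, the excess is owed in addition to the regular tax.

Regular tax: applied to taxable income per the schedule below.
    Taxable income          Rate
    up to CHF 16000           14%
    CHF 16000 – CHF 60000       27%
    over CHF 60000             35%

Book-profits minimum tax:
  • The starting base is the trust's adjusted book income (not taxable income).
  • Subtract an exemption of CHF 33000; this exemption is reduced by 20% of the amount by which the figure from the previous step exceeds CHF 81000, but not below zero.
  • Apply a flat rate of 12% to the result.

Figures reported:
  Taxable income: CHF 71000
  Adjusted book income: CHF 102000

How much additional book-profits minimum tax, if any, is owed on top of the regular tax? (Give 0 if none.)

CHF 0

Book-profits minimum tax:
  Base (adjusted book income): CHF 102000
  Exemption: CHF 33000 − 20% × (CHF 102000 − CHF 81000) = CHF 33000 − CHF 4200 = CHF 28800
  Base: CHF 102000 − CHF 28800 = CHF 73200
  CHF 73200 × 12% = CHF 8784

Regular tax:
  CHF 16000 × 14% = CHF 2240
  CHF 44000 × 27% = CHF 11880
  CHF 11000 × 35% = CHF 3850
  → CHF 17970

CHF 8784 ≤ CHF 17970, so no add-on is due.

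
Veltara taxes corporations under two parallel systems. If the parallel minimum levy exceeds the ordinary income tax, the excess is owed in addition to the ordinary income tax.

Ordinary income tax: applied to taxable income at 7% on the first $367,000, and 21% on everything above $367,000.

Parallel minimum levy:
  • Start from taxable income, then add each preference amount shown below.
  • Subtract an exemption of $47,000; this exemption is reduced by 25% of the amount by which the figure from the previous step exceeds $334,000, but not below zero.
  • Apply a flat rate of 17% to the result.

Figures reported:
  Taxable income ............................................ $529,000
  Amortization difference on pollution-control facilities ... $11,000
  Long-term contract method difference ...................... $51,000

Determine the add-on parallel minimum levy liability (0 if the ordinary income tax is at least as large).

Ordinary income tax:
  $367,000 × 7% = $25,690
  $162,000 × 21% = $34,020
  → $59,710

Parallel minimum levy:
  Adjusted income: $529,000 + $11,000 + $51,000 = $591,000
  Exemption: 25% × ($591,000 − $334,000) = $64,250 ≥ $47,000, so the exemption is fully phased out
  Base: $591,000 − $0 = $591,000
  $591,000 × 17% = $100,470

Excess of parallel minimum levy over ordinary income tax: $100,470 − $59,710 = $40,760.

$40,760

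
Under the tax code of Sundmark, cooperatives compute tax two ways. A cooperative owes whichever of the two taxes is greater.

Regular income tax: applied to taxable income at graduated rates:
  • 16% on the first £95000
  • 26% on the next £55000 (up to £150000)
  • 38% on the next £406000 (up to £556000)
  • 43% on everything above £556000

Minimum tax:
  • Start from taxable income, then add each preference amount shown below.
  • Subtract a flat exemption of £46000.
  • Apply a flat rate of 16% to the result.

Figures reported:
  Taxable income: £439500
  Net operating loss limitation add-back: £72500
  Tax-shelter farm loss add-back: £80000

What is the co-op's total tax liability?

Minimum tax:
  Adjusted income: £439500 + £72500 + £80000 = £592000
  Less exemption £46000 → base £546000
  £546000 × 16% = £87360

Regular income tax:
  £95000 × 16% = £15200
  £55000 × 26% = £14300
  £289500 × 38% = £110010
  → £139510

£139510 > £87360, so the regular income tax governs.

£139510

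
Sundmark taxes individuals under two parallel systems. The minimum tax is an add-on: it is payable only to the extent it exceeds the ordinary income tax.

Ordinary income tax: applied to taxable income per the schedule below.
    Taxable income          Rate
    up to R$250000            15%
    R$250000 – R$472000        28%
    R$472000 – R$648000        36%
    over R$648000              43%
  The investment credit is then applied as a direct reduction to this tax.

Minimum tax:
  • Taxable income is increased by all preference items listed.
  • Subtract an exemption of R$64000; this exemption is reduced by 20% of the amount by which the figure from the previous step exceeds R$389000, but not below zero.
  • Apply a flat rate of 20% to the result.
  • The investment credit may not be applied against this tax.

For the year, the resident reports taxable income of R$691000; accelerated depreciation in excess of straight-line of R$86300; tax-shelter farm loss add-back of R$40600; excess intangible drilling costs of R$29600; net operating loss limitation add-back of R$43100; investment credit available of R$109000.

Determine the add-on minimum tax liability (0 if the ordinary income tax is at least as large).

Minimum tax:
  Adjusted income: R$691000 + R$86300 + R$40600 + R$29600 + R$43100 = R$890600
  Exemption: 20% × (R$890600 − R$389000) = R$100320 ≥ R$64000, so the exemption is fully phased out
  Base: R$890600 − R$0 = R$890600
  R$890600 × 20% = R$178120

Ordinary income tax:
  R$250000 × 15% = R$37500
  R$222000 × 28% = R$62160
  R$176000 × 36% = R$63360
  R$43000 × 43% = R$18490
  → R$181510
  Less investment credit R$109000 → R$72510

Excess of minimum tax over ordinary income tax: R$178120 − R$72510 = R$105610.

R$105610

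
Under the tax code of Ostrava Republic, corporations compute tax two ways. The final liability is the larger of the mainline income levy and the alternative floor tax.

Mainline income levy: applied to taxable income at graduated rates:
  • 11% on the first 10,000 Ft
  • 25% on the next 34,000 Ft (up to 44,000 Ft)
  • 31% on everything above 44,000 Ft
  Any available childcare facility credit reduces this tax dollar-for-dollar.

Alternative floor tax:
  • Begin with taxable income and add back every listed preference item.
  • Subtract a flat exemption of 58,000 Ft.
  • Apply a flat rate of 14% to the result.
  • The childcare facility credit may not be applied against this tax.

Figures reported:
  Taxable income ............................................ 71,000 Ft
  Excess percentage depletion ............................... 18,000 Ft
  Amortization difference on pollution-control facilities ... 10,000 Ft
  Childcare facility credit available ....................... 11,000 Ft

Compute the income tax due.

6,970 Ft

Alternative floor tax:
  Adjusted income: 71,000 Ft + 18,000 Ft + 10,000 Ft = 99,000 Ft
  Less exemption 58,000 Ft → base 41,000 Ft
  41,000 Ft × 14% = 5,740 Ft

Mainline income levy:
  10,000 Ft × 11% = 1,100 Ft
  34,000 Ft × 25% = 8,500 Ft
  27,000 Ft × 31% = 8,370 Ft
  → 17,970 Ft
  Less childcare facility credit 11,000 Ft → 6,970 Ft

6,970 Ft > 5,740 Ft, so the mainline income levy governs.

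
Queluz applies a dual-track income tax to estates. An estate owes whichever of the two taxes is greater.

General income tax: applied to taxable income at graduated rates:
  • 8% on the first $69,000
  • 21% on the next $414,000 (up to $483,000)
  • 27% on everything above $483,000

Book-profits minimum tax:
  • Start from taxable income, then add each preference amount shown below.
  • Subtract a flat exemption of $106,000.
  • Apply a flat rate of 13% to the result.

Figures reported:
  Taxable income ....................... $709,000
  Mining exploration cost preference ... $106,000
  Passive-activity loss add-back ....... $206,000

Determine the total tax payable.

$153,480

General income tax:
  $69,000 × 8% = $5,520
  $414,000 × 21% = $86,940
  $226,000 × 27% = $61,020
  → $153,480

Book-profits minimum tax:
  Adjusted income: $709,000 + $106,000 + $206,000 = $1,021,000
  Less exemption $106,000 → base $915,000
  $915,000 × 13% = $118,950

$153,480 > $118,950, so the general income tax governs.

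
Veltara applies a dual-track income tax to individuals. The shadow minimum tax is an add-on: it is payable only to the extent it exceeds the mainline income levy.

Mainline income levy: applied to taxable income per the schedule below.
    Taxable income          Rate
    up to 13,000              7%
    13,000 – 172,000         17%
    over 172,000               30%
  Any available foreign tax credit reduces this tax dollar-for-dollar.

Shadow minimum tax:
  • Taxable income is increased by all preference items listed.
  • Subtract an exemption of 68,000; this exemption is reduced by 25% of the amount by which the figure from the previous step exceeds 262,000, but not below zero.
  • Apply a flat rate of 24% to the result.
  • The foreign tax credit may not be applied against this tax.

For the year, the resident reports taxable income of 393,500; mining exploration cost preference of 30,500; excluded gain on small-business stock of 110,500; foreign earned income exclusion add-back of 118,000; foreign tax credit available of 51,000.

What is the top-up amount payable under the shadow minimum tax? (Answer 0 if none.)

Shadow minimum tax:
  Adjusted income: 393,500 + 30,500 + 110,500 + 118,000 = 652,500
  Exemption: 25% × (652,500 − 262,000) = 97,625 ≥ 68,000, so the exemption is fully phased out
  Base: 652,500 − 0 = 652,500
  652,500 × 24% = 156,600

Mainline income levy:
  13,000 × 7% = 910
  159,000 × 17% = 27,030
  221,500 × 30% = 66,450
  → 94,390
  Less foreign tax credit 51,000 → 43,390

Excess of shadow minimum tax over mainline income levy: 156,600 − 43,390 = 113,210.

113,210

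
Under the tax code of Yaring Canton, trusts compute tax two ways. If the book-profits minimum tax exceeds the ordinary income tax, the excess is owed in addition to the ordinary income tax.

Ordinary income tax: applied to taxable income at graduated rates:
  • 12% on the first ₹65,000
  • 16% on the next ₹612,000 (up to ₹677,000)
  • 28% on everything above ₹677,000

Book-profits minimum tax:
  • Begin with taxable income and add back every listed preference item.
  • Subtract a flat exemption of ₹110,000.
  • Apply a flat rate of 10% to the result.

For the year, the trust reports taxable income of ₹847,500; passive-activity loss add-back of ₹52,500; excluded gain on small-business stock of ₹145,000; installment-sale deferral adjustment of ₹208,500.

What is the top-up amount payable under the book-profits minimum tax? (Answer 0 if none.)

₹0

Book-profits minimum tax:
  Adjusted income: ₹847,500 + ₹52,500 + ₹145,000 + ₹208,500 = ₹1,253,500
  Less exemption ₹110,000 → base ₹1,143,500
  ₹1,143,500 × 10% = ₹114,350

Ordinary income tax:
  ₹65,000 × 12% = ₹7,800
  ₹612,000 × 16% = ₹97,920
  ₹170,500 × 28% = ₹47,740
  → ₹153,460

₹114,350 ≤ ₹153,460, so no add-on is due.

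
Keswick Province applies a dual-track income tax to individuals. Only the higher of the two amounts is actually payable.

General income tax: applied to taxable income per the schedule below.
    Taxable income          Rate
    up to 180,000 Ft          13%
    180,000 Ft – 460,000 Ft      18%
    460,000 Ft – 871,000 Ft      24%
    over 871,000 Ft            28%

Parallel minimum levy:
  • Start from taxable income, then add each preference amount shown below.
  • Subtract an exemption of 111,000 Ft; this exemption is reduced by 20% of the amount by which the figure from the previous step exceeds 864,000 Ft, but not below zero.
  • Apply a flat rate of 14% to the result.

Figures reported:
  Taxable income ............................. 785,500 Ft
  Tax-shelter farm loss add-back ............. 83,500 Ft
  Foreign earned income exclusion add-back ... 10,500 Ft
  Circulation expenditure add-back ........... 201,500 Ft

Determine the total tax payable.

Parallel minimum levy:
  Adjusted income: 785,500 Ft + 83,500 Ft + 10,500 Ft + 201,500 Ft = 1,081,000 Ft
  Exemption: 111,000 Ft − 20% × (1,081,000 Ft − 864,000 Ft) = 111,000 Ft − 43,400 Ft = 67,600 Ft
  Base: 1,081,000 Ft − 67,600 Ft = 1,013,400 Ft
  1,013,400 Ft × 14% = 141,876 Ft

General income tax:
  180,000 Ft × 13% = 23,400 Ft
  280,000 Ft × 18% = 50,400 Ft
  325,500 Ft × 24% = 78,120 Ft
  → 151,920 Ft

151,920 Ft > 141,876 Ft, so the general income tax governs.

151,920 Ft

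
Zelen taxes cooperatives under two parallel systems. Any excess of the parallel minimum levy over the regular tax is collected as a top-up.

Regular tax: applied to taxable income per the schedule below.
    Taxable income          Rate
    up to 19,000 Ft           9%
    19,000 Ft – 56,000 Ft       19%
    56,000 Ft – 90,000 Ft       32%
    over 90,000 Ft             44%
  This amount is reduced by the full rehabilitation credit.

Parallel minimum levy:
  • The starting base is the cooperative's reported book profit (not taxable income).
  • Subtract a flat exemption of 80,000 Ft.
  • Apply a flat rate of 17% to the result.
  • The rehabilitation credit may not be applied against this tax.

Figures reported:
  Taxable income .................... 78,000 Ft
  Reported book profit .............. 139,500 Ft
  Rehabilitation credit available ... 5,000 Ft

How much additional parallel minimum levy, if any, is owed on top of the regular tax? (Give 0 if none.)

Parallel minimum levy:
  Base (reported book profit): 139,500 Ft
  Less exemption 80,000 Ft → base 59,500 Ft
  59,500 Ft × 17% = 10,115 Ft

Regular tax:
  19,000 Ft × 9% = 1,710 Ft
  37,000 Ft × 19% = 7,030 Ft
  22,000 Ft × 32% = 7,040 Ft
  → 15,780 Ft
  Less rehabilitation credit 5,000 Ft → 10,780 Ft

10,115 Ft ≤ 10,780 Ft, so no add-on is due.

0 Ft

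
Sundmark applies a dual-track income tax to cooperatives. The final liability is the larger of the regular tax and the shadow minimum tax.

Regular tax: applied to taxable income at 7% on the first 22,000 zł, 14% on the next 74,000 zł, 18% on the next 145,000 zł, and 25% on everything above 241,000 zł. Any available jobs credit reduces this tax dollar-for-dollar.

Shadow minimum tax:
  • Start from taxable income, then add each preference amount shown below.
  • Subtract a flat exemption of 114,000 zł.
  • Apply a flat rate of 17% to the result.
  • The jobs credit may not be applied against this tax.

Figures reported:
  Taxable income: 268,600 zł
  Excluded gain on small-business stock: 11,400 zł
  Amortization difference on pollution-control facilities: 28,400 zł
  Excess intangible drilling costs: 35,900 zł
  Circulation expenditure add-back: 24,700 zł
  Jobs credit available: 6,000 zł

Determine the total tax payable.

Shadow minimum tax:
  Adjusted income: 268,600 zł + 11,400 zł + 28,400 zł + 35,900 zł + 24,700 zł = 369,000 zł
  Less exemption 114,000 zł → base 255,000 zł
  255,000 zł × 17% = 43,350 zł

Regular tax:
  22,000 zł × 7% = 1,540 zł
  74,000 zł × 14% = 10,360 zł
  145,000 zł × 18% = 26,100 zł
  27,600 zł × 25% = 6,900 zł
  → 44,900 zł
  Less jobs credit 6,000 zł → 38,900 zł

43,350 zł > 38,900 zł, so the shadow minimum tax is the binding amount.

43,350 zł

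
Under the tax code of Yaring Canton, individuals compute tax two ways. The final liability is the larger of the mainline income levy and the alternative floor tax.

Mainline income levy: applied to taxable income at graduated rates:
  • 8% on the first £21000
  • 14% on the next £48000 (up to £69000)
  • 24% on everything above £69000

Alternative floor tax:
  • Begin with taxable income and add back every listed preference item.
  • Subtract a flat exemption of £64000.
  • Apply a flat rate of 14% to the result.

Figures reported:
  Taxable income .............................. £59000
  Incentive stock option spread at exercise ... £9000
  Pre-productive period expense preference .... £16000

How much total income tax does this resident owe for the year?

£7000

Mainline income levy:
  £21000 × 8% = £1680
  £38000 × 14% = £5320
  → £7000

Alternative floor tax:
  Adjusted income: £59000 + £9000 + £16000 = £84000
  Less exemption £64000 → base £20000
  £20000 × 14% = £2800

£7000 > £2800, so the mainline income levy governs.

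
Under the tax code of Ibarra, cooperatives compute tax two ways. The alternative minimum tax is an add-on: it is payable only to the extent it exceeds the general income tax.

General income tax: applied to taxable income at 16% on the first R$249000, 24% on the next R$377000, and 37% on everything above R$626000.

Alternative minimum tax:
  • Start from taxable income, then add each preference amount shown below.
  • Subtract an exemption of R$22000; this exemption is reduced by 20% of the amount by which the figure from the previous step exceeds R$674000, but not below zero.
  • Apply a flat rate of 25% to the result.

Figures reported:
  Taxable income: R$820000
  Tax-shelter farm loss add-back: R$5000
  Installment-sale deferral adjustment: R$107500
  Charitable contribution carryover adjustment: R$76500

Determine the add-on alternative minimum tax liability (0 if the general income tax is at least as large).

General income tax:
  R$249000 × 16% = R$39840
  R$377000 × 24% = R$90480
  R$194000 × 37% = R$71780
  → R$202100

Alternative minimum tax:
  Adjusted income: R$820000 + R$5000 + R$107500 + R$76500 = R$1009000
  Exemption: 20% × (R$1009000 − R$674000) = R$67000 ≥ R$22000, so the exemption is fully phased out
  Base: R$1009000 − R$0 = R$1009000
  R$1009000 × 25% = R$252250

Excess of alternative minimum tax over general income tax: R$252250 − R$202100 = R$50150.

R$50150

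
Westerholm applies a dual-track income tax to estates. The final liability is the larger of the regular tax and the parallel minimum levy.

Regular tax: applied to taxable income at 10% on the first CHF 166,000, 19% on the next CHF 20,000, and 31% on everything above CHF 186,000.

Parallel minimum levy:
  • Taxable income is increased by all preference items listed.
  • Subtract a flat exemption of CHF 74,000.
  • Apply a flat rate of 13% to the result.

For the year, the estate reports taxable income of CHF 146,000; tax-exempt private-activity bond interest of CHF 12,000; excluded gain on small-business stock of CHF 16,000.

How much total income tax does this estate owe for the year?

CHF 14,600

Regular tax:
  CHF 146,000 × 10% = CHF 14,600

Parallel minimum levy:
  Adjusted income: CHF 146,000 + CHF 12,000 + CHF 16,000 = CHF 174,000
  Less exemption CHF 74,000 → base CHF 100,000
  CHF 100,000 × 13% = CHF 13,000

CHF 14,600 > CHF 13,000, so the regular tax governs.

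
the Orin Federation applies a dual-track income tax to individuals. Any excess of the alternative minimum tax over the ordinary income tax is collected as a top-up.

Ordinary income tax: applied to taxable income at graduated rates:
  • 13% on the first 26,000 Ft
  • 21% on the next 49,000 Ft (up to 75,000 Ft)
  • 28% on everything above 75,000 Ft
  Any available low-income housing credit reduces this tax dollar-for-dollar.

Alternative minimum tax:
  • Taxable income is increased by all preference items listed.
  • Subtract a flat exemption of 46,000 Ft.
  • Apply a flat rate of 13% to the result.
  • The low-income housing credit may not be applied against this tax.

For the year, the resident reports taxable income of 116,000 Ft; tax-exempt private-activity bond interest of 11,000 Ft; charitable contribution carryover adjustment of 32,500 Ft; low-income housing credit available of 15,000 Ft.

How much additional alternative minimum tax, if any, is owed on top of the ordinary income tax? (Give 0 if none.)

4,605 Ft

Alternative minimum tax:
  Adjusted income: 116,000 Ft + 11,000 Ft + 32,500 Ft = 159,500 Ft
  Less exemption 46,000 Ft → base 113,500 Ft
  113,500 Ft × 13% = 14,755 Ft

Ordinary income tax:
  26,000 Ft × 13% = 3,380 Ft
  49,000 Ft × 21% = 10,290 Ft
  41,000 Ft × 28% = 11,480 Ft
  → 25,150 Ft
  Less low-income housing credit 15,000 Ft → 10,150 Ft

Excess of alternative minimum tax over ordinary income tax: 14,755 Ft − 10,150 Ft = 4,605 Ft.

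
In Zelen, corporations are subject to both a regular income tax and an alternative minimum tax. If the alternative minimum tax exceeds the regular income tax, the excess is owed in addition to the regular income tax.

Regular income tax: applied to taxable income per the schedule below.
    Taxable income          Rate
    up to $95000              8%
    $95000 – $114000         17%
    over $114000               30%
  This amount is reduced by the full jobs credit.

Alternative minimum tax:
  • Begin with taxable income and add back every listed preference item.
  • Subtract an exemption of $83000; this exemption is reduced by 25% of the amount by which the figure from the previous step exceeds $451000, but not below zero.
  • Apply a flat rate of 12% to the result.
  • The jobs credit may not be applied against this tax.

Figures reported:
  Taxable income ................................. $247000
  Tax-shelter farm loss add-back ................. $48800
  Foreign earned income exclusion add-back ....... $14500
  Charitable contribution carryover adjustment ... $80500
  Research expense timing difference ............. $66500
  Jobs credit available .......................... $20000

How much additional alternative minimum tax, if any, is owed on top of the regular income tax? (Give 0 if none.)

$14375

Regular income tax:
  $95000 × 8% = $7600
  $19000 × 17% = $3230
  $133000 × 30% = $39900
  → $50730
  Less jobs credit $20000 → $30730

Alternative minimum tax:
  Adjusted income: $247000 + $48800 + $14500 + $80500 + $66500 = $457300
  Exemption: $83000 − 25% × ($457300 − $451000) = $83000 − $1575 = $81425
  Base: $457300 − $81425 = $375875
  $375875 × 12% = $45105

Excess of alternative minimum tax over regular income tax: $45105 − $30730 = $14375.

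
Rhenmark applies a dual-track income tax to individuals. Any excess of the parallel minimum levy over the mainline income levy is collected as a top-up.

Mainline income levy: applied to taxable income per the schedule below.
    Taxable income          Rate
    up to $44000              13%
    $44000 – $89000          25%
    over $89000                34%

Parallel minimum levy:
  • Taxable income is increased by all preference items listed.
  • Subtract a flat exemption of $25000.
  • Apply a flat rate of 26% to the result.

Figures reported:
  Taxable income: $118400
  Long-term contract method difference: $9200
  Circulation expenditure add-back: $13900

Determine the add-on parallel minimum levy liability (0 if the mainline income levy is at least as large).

$3324

Mainline income levy:
  $44000 × 13% = $5720
  $45000 × 25% = $11250
  $29400 × 34% = $9996
  → $26966

Parallel minimum levy:
  Adjusted income: $118400 + $9200 + $13900 = $141500
  Less exemption $25000 → base $116500
  $116500 × 26% = $30290

Excess of parallel minimum levy over mainline income levy: $30290 − $26966 = $3324.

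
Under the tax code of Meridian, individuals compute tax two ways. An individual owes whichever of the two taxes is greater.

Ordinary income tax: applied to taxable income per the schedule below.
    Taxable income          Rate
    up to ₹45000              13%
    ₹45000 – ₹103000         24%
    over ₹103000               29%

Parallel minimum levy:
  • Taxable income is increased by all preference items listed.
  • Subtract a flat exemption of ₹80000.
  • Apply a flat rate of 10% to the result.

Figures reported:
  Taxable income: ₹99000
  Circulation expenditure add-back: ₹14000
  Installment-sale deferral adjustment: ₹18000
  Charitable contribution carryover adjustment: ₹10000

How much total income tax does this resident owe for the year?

₹18810

Parallel minimum levy:
  Adjusted income: ₹99000 + ₹14000 + ₹18000 + ₹10000 = ₹141000
  Less exemption ₹80000 → base ₹61000
  ₹61000 × 10% = ₹6100

Ordinary income tax:
  ₹45000 × 13% = ₹5850
  ₹54000 × 24% = ₹12960
  → ₹18810

₹18810 > ₹6100, so the ordinary income tax governs.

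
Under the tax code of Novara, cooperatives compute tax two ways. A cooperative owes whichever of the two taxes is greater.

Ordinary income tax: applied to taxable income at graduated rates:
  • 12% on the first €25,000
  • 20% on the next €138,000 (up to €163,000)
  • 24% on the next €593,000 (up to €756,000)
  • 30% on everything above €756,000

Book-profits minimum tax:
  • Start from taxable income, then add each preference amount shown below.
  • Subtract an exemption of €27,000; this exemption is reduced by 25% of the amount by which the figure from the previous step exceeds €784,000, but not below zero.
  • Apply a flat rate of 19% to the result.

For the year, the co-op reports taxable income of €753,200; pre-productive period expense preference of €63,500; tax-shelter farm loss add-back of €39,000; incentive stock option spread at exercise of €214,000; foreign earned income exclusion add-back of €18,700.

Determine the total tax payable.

€206,796

Book-profits minimum tax:
  Adjusted income: €753,200 + €63,500 + €39,000 + €214,000 + €18,700 = €1,088,400
  Exemption: 25% × (€1,088,400 − €784,000) = €76,100 ≥ €27,000, so the exemption is fully phased out
  Base: €1,088,400 − €0 = €1,088,400
  €1,088,400 × 19% = €206,796

Ordinary income tax:
  €25,000 × 12% = €3,000
  €138,000 × 20% = €27,600
  €590,200 × 24% = €141,648
  → €172,248

€206,796 > €172,248, so the book-profits minimum tax is the binding amount.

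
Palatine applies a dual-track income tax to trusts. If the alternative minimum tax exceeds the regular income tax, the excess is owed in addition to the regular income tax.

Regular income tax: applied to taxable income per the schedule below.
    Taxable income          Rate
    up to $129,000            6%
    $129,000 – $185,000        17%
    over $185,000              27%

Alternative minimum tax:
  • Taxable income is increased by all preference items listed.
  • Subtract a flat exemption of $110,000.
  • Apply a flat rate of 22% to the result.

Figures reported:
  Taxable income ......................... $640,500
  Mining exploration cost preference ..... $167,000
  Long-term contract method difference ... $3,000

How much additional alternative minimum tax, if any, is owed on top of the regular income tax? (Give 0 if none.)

Regular income tax:
  $129,000 × 6% = $7,740
  $56,000 × 17% = $9,520
  $455,500 × 27% = $122,985
  → $140,245

Alternative minimum tax:
  Adjusted income: $640,500 + $167,000 + $3,000 = $810,500
  Less exemption $110,000 → base $700,500
  $700,500 × 22% = $154,110

Excess of alternative minimum tax over regular income tax: $154,110 − $140,245 = $13,865.

$13,865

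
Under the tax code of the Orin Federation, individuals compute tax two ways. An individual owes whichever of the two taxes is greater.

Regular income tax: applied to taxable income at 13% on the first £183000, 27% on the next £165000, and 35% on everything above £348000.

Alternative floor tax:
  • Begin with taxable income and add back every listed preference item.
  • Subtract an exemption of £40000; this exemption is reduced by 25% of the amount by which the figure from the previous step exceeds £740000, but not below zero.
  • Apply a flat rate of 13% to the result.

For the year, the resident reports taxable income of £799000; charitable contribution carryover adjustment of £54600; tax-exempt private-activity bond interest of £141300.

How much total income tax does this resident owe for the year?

£226190

Regular income tax:
  £183000 × 13% = £23790
  £165000 × 27% = £44550
  £451000 × 35% = £157850
  → £226190

Alternative floor tax:
  Adjusted income: £799000 + £54600 + £141300 = £994900
  Exemption: 25% × (£994900 − £740000) = £63725 ≥ £40000, so the exemption is fully phased out
  Base: £994900 − £0 = £994900
  £994900 × 13% = £129337

£226190 > £129337, so the regular income tax governs.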